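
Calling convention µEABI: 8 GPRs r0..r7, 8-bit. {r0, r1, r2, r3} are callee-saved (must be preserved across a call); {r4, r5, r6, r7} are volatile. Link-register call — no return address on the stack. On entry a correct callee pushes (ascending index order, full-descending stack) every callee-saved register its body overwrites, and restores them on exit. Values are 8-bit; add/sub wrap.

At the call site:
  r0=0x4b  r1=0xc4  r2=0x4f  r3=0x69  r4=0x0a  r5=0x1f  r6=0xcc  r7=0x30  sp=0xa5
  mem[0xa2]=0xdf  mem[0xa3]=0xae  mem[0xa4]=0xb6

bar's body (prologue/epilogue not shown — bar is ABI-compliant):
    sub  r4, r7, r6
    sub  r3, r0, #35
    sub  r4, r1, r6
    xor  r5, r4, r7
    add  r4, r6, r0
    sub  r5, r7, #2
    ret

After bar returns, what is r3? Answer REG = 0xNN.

REG = 0x69

prologue: push r3 -> mem[0xa4]=0x69, sp=0xa4
body[0] sub  r4, r7, r6 -> r4=0x64
body[1] sub  r3, r0, #35 -> r3=0x28
body[2] sub  r4, r1, r6 -> r4=0xf8
body[3] xor  r5, r4, r7 -> r5=0xc8
body[4] add  r4, r6, r0 -> r4=0x17
body[5] sub  r5, r7, #2 -> r5=0x2e
epilogue: pop r3=0x69, sp=0xa5
r3 is callee-saved -> restored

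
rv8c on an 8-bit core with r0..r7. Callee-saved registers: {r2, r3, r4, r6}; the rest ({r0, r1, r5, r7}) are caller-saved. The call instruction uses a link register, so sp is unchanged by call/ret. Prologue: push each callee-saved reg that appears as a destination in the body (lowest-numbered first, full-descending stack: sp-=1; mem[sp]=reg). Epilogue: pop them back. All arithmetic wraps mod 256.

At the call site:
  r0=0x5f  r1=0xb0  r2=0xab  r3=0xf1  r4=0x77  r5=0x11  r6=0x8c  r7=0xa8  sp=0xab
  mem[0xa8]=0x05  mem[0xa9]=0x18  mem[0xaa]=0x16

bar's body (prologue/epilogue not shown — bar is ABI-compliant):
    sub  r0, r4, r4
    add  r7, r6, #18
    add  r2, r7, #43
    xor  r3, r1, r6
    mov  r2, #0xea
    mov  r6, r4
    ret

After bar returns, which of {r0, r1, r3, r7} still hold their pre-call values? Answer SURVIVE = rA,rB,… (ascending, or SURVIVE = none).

prologue: push r2 → mem[0xaa]=0xab, sp=0xaa
prologue: push r3 → mem[0xa9]=0xf1, sp=0xa9
prologue: push r6 → mem[0xa8]=0x8c, sp=0xa8
body[0] sub  r0, r4, r4 → r0=0x00
body[1] add  r7, r6, #18 → r7=0x9e
body[2] add  r2, r7, #43 → r2=0xc9
body[3] xor  r3, r1, r6 → r3=0x3c
body[4] mov  r2, #0xea → r2=0xea
body[5] mov  r6, r4 → r6=0x77
epilogue: pop r6=0x8c, sp=0xa9
epilogue: pop r3=0xf1, sp=0xaa
epilogue: pop r2=0xab, sp=0xab
r0: caller-saved, written=True
r1: caller-saved, written=False
r3: callee-saved, written=True
r7: caller-saved, written=True

SURVIVE = r1,r3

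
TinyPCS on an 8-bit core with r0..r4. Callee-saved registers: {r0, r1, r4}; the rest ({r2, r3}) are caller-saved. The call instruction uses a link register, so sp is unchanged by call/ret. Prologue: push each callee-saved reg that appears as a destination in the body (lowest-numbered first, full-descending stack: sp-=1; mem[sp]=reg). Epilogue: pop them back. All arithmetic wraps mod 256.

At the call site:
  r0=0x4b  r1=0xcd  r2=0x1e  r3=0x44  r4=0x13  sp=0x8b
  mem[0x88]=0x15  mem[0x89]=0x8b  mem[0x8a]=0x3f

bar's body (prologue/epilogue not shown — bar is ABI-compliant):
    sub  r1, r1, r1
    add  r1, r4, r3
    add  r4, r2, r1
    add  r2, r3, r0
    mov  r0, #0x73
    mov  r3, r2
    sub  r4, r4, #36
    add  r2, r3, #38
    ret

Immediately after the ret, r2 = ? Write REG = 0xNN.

prologue: push r0 -> mem[0x8a]=0x4b, sp=0x8a
prologue: push r1 -> mem[0x89]=0xcd, sp=0x89
prologue: push r4 -> mem[0x88]=0x13, sp=0x88
body[0] sub  r1, r1, r1 -> r1=0x00
body[1] add  r1, r4, r3 -> r1=0x57
body[2] add  r4, r2, r1 -> r4=0x75
body[3] add  r2, r3, r0 -> r2=0x8f
body[4] mov  r0, #0x73 -> r0=0x73
body[5] mov  r3, r2 -> r3=0x8f
body[6] sub  r4, r4, #36 -> r4=0x51
body[7] add  r2, r3, #38 -> r2=0xb5
epilogue: pop r4=0x13, sp=0x89
epilogue: pop r1=0xcd, sp=0x8a
epilogue: pop r0=0x4b, sp=0x8b
r2 is caller-saved -> body value

REG = 0xb5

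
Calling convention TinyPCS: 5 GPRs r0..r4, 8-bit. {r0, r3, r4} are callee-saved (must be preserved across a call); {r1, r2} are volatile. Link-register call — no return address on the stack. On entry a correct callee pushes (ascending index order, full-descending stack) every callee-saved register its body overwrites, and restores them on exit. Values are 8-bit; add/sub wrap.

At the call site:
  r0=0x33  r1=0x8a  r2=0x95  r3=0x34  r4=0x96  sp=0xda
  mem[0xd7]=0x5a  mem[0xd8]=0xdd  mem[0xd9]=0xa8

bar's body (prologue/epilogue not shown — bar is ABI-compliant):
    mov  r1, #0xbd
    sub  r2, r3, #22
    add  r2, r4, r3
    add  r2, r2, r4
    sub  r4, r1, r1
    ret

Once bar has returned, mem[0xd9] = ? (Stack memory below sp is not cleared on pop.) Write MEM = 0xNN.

MEM = 0x96

prologue: push r4 -> mem[0xd9]=0x96, sp=0xd9
body[0] mov  r1, #0xbd -> r1=0xbd
body[1] sub  r2, r3, #22 -> r2=0x1e
body[2] add  r2, r4, r3 -> r2=0xca
body[3] add  r2, r2, r4 -> r2=0x60
body[4] sub  r4, r1, r1 -> r4=0x00
epilogue: pop r4=0x96, sp=0xda
prologue pushed ['r4'] at ['0xd9']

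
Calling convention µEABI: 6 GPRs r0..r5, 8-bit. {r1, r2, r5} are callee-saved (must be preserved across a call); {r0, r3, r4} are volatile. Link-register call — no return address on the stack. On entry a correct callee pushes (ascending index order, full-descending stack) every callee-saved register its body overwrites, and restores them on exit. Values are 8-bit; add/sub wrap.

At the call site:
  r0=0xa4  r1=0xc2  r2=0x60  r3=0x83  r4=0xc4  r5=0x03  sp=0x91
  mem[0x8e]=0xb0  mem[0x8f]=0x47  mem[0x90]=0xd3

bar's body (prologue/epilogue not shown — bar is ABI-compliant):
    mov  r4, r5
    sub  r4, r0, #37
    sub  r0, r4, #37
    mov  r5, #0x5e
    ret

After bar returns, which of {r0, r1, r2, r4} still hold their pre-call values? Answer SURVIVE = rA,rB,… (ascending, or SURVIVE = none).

prologue: push r5 → mem[0x90]=0x03, sp=0x90
body[0] mov  r4, r5 → r4=0x03
body[1] sub  r4, r0, #37 → r4=0x7f
body[2] sub  r0, r4, #37 → r0=0x5a
body[3] mov  r5, #0x5e → r5=0x5e
epilogue: pop r5=0x03, sp=0x91
r0: caller-saved, written=True
r1: callee-saved, written=False
r2: callee-saved, written=False
r4: caller-saved, written=True

SURVIVE = r1,r2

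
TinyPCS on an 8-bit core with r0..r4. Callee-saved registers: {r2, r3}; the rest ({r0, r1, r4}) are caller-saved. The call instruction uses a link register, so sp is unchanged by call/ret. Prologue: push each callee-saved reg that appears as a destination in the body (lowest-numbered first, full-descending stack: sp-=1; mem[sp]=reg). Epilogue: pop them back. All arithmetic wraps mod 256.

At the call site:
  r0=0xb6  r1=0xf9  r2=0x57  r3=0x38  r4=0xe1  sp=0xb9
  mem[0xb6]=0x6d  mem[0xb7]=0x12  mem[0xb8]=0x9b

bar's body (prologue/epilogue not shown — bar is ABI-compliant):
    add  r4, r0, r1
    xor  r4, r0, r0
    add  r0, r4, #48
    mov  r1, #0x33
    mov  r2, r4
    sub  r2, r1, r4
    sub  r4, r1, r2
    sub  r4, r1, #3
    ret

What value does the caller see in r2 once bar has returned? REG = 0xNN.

REG = 0x57

prologue: push r2 → mem[0xb8]=0x57, sp=0xb8
body[0] add  r4, r0, r1 → r4=0xaf
body[1] xor  r4, r0, r0 → r4=0x00
body[2] add  r0, r4, #48 → r0=0x30
body[3] mov  r1, #0x33 → r1=0x33
body[4] mov  r2, r4 → r2=0x00
body[5] sub  r2, r1, r4 → r2=0x33
body[6] sub  r4, r1, r2 → r4=0x00
body[7] sub  r4, r1, #3 → r4=0x30
epilogue: pop r2=0x57, sp=0xb9
r2 is callee-saved → restored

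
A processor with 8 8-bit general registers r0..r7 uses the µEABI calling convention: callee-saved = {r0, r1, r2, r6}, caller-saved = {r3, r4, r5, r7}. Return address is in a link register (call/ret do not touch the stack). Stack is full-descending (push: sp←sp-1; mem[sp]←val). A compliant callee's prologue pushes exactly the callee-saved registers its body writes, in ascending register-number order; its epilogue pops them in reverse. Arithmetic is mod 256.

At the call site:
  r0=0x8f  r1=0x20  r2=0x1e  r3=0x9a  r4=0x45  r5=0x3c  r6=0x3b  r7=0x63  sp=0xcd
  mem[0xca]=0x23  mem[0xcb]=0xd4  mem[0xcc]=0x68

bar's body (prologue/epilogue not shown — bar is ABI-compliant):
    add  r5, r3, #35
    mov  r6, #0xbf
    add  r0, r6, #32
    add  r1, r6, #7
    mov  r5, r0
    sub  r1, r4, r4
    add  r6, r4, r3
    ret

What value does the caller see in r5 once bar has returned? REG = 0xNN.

prologue: push r0 -> mem[0xcc]=0x8f, sp=0xcc
prologue: push r1 -> mem[0xcb]=0x20, sp=0xcb
prologue: push r6 -> mem[0xca]=0x3b, sp=0xca
body[0] add  r5, r3, #35 -> r5=0xbd
body[1] mov  r6, #0xbf -> r6=0xbf
body[2] add  r0, r6, #32 -> r0=0xdf
body[3] add  r1, r6, #7 -> r1=0xc6
body[4] mov  r5, r0 -> r5=0xdf
body[5] sub  r1, r4, r4 -> r1=0x00
body[6] add  r6, r4, r3 -> r6=0xdf
epilogue: pop r6=0x3b, sp=0xcb
epilogue: pop r1=0x20, sp=0xcc
epilogue: pop r0=0x8f, sp=0xcd
r5 is caller-saved -> body value

REG = 0xdf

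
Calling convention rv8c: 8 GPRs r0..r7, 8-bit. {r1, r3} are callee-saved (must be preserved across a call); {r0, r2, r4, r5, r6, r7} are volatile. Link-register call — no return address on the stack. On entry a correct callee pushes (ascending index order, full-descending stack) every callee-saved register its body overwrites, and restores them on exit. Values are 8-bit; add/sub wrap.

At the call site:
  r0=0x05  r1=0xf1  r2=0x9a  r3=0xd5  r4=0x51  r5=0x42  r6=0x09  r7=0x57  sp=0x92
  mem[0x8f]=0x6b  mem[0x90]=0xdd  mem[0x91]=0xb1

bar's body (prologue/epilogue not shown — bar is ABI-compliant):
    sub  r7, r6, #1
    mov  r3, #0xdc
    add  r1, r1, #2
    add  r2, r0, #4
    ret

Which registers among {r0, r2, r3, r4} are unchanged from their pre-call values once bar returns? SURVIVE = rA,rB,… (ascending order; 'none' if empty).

prologue: push r1 -> mem[0x91]=0xf1, sp=0x91
prologue: push r3 -> mem[0x90]=0xd5, sp=0x90
body[0] sub  r7, r6, #1 -> r7=0x08
body[1] mov  r3, #0xdc -> r3=0xdc
body[2] add  r1, r1, #2 -> r1=0xf3
body[3] add  r2, r0, #4 -> r2=0x09
epilogue: pop r3=0xd5, sp=0x91
epilogue: pop r1=0xf1, sp=0x92
r0: caller-saved, written=False
r2: caller-saved, written=True
r3: callee-saved, written=True
r4: caller-saved, written=False

SURVIVE = r0,r3,r4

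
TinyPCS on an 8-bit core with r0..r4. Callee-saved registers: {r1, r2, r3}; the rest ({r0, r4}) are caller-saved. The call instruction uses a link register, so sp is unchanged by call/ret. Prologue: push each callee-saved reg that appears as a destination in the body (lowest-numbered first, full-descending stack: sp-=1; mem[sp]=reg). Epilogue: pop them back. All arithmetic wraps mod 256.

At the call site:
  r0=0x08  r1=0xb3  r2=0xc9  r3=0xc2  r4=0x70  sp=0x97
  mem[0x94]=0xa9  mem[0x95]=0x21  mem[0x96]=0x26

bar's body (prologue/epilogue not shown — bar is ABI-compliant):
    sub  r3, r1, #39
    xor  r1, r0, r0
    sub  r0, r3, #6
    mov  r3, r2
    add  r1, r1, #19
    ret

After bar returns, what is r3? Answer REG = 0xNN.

REG = 0xc2

prologue: push r1 -> mem[0x96]=0xb3, sp=0x96
prologue: push r3 -> mem[0x95]=0xc2, sp=0x95
body[0] sub  r3, r1, #39 -> r3=0x8c
body[1] xor  r1, r0, r0 -> r1=0x00
body[2] sub  r0, r3, #6 -> r0=0x86
body[3] mov  r3, r2 -> r3=0xc9
body[4] add  r1, r1, #19 -> r1=0x13
epilogue: pop r3=0xc2, sp=0x96
epilogue: pop r1=0xb3, sp=0x97
r3 is callee-saved -> restored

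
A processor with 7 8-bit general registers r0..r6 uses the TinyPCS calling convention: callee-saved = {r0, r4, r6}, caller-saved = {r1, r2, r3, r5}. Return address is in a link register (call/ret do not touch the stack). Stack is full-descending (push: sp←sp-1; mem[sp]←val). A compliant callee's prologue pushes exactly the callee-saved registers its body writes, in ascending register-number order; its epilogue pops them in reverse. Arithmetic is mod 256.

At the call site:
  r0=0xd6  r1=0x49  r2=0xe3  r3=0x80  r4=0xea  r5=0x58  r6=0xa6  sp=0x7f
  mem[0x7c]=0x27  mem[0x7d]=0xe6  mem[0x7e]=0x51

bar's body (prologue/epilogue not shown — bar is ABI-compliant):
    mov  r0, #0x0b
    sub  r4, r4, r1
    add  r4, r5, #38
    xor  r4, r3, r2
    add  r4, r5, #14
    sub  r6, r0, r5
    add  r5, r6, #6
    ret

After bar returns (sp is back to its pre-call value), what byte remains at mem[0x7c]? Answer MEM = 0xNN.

prologue: push r0 → mem[0x7e]=0xd6, sp=0x7e
prologue: push r4 → mem[0x7d]=0xea, sp=0x7d
prologue: push r6 → mem[0x7c]=0xa6, sp=0x7c
body[0] mov  r0, #0x0b → r0=0x0b
body[1] sub  r4, r4, r1 → r4=0xa1
body[2] add  r4, r5, #38 → r4=0x7e
body[3] xor  r4, r3, r2 → r4=0x63
body[4] add  r4, r5, #14 → r4=0x66
body[5] sub  r6, r0, r5 → r6=0xb3
body[6] add  r5, r6, #6 → r5=0xb9
epilogue: pop r6=0xa6, sp=0x7d
epilogue: pop r4=0xea, sp=0x7e
epilogue: pop r0=0xd6, sp=0x7f
prologue pushed ['r0', 'r4', 'r6'] at ['0x7e', '0x7d', '0x7c']

MEM = 0xa6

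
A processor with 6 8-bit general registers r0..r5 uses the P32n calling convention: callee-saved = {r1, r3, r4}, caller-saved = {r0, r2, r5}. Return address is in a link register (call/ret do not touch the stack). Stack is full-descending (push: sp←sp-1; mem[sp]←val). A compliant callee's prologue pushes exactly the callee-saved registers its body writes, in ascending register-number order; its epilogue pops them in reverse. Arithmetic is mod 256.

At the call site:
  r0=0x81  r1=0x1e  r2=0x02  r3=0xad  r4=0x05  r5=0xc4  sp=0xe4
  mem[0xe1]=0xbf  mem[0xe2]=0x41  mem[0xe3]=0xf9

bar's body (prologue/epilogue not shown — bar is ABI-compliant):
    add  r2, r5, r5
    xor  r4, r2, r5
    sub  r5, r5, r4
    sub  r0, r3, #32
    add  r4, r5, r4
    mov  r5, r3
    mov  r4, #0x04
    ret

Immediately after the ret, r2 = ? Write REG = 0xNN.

prologue: push r4 → mem[0xe3]=0x05, sp=0xe3
body[0] add  r2, r5, r5 → r2=0x88
body[1] xor  r4, r2, r5 → r4=0x4c
body[2] sub  r5, r5, r4 → r5=0x78
body[3] sub  r0, r3, #32 → r0=0x8d
body[4] add  r4, r5, r4 → r4=0xc4
body[5] mov  r5, r3 → r5=0xad
body[6] mov  r4, #0x04 → r4=0x04
epilogue: pop r4=0x05, sp=0xe4
r2 is caller-saved → body value

REG = 0x88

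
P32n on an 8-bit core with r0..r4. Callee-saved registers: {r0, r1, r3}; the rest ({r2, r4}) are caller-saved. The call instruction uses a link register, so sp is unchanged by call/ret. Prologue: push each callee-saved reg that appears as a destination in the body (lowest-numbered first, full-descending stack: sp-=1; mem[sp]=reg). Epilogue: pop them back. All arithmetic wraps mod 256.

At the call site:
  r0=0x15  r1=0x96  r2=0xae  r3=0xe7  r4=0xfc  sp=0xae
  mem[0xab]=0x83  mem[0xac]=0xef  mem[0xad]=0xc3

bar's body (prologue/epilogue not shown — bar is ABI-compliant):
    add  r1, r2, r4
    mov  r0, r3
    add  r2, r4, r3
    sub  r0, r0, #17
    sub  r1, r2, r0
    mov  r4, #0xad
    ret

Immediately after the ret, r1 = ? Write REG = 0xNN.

prologue: push r0 → mem[0xad]=0x15, sp=0xad
prologue: push r1 → mem[0xac]=0x96, sp=0xac
body[0] add  r1, r2, r4 → r1=0xaa
body[1] mov  r0, r3 → r0=0xe7
body[2] add  r2, r4, r3 → r2=0xe3
body[3] sub  r0, r0, #17 → r0=0xd6
body[4] sub  r1, r2, r0 → r1=0x0d
body[5] mov  r4, #0xad → r4=0xad
epilogue: pop r1=0x96, sp=0xad
epilogue: pop r0=0x15, sp=0xae
r1 is callee-saved → restored

REG = 0x96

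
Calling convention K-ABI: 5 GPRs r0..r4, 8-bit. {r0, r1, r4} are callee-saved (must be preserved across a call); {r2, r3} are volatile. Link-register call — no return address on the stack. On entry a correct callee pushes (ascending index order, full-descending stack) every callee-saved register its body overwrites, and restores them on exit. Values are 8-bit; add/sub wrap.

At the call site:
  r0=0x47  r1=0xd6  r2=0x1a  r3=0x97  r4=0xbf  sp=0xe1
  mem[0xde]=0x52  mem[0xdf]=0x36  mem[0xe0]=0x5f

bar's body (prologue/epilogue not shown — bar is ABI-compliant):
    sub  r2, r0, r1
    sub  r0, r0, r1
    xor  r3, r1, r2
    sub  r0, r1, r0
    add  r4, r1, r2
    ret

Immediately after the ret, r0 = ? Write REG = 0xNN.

REG = 0x47

prologue: push r0 -> mem[0xe0]=0x47, sp=0xe0
prologue: push r4 -> mem[0xdf]=0xbf, sp=0xdf
body[0] sub  r2, r0, r1 -> r2=0x71
body[1] sub  r0, r0, r1 -> r0=0x71
body[2] xor  r3, r1, r2 -> r3=0xa7
body[3] sub  r0, r1, r0 -> r0=0x65
body[4] add  r4, r1, r2 -> r4=0x47
epilogue: pop r4=0xbf, sp=0xe0
epilogue: pop r0=0x47, sp=0xe1
r0 is callee-saved -> restored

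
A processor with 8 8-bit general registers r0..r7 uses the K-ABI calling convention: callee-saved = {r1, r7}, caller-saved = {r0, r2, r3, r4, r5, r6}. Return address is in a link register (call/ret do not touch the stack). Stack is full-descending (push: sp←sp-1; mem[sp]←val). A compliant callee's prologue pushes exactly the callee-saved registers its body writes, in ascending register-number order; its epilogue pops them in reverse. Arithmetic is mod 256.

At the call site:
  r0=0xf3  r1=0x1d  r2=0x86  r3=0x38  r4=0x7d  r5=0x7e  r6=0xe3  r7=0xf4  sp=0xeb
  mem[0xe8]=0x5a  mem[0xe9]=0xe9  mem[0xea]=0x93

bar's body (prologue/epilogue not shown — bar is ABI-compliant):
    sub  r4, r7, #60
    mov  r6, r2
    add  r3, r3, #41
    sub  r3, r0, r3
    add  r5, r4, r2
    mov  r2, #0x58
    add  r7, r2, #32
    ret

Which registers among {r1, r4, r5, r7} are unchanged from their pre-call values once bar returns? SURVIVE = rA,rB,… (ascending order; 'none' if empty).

prologue: push r7 → mem[0xea]=0xf4, sp=0xea
body[0] sub  r4, r7, #60 → r4=0xb8
body[1] mov  r6, r2 → r6=0x86
body[2] add  r3, r3, #41 → r3=0x61
body[3] sub  r3, r0, r3 → r3=0x92
body[4] add  r5, r4, r2 → r5=0x3e
body[5] mov  r2, #0x58 → r2=0x58
body[6] add  r7, r2, #32 → r7=0x78
epilogue: pop r7=0xf4, sp=0xeb
r1: callee-saved, written=False
r4: caller-saved, written=True
r5: caller-saved, written=True
r7: callee-saved, written=True

SURVIVE = r1,r7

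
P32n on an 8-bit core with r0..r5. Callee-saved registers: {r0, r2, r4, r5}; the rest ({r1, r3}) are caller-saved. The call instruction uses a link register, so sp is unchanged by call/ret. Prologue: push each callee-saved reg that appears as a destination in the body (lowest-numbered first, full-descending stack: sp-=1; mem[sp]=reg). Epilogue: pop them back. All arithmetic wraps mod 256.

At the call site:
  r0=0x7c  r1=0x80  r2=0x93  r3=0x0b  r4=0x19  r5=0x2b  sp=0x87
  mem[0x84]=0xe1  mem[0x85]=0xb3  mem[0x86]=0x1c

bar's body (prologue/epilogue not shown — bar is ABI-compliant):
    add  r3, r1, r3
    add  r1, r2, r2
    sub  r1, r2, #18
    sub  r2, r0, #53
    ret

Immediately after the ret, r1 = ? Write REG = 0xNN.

REG = 0x81

prologue: push r2 → mem[0x86]=0x93, sp=0x86
body[0] add  r3, r1, r3 → r3=0x8b
body[1] add  r1, r2, r2 → r1=0x26
body[2] sub  r1, r2, #18 → r1=0x81
body[3] sub  r2, r0, #53 → r2=0x47
epilogue: pop r2=0x93, sp=0x87
r1 is caller-saved → body value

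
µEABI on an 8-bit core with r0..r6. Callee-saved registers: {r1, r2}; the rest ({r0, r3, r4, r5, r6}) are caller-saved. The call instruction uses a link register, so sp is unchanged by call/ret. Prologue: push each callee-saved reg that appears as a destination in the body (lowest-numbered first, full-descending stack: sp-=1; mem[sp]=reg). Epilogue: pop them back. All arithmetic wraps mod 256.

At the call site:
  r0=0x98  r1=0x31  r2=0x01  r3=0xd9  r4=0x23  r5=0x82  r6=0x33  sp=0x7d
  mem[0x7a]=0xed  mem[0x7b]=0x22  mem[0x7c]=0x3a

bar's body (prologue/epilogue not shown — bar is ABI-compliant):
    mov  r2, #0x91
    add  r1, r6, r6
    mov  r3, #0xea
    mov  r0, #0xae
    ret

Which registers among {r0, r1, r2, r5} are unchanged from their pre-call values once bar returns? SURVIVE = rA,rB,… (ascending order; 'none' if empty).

SURVIVE = r1,r2,r5

prologue: push r1 -> mem[0x7c]=0x31, sp=0x7c
prologue: push r2 -> mem[0x7b]=0x01, sp=0x7b
body[0] mov  r2, #0x91 -> r2=0x91
body[1] add  r1, r6, r6 -> r1=0x66
body[2] mov  r3, #0xea -> r3=0xea
body[3] mov  r0, #0xae -> r0=0xae
epilogue: pop r2=0x01, sp=0x7c
epilogue: pop r1=0x31, sp=0x7d
r0: caller-saved, written=True
r1: callee-saved, written=True
r2: callee-saved, written=True
r5: caller-saved, written=False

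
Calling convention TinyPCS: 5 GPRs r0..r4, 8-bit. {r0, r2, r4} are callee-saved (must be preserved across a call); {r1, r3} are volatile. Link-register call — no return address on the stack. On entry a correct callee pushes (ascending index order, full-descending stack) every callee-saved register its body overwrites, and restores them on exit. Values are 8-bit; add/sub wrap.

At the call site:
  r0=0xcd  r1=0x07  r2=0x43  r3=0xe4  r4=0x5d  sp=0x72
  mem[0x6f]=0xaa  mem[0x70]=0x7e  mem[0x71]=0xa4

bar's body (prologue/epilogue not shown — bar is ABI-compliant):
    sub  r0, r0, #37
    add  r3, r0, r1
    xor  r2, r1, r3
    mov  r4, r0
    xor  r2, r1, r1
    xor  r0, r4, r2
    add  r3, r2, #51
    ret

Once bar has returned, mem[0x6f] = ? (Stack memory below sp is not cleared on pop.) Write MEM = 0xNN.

MEM = 0x5d

prologue: push r0 -> mem[0x71]=0xcd, sp=0x71
prologue: push r2 -> mem[0x70]=0x43, sp=0x70
prologue: push r4 -> mem[0x6f]=0x5d, sp=0x6f
body[0] sub  r0, r0, #37 -> r0=0xa8
body[1] add  r3, r0, r1 -> r3=0xaf
body[2] xor  r2, r1, r3 -> r2=0xa8
body[3] mov  r4, r0 -> r4=0xa8
body[4] xor  r2, r1, r1 -> r2=0x00
body[5] xor  r0, r4, r2 -> r0=0xa8
body[6] add  r3, r2, #51 -> r3=0x33
epilogue: pop r4=0x5d, sp=0x70
epilogue: pop r2=0x43, sp=0x71
epilogue: pop r0=0xcd, sp=0x72
prologue pushed ['r0', 'r2', 'r4'] at ['0x71', '0x70', '0x6f']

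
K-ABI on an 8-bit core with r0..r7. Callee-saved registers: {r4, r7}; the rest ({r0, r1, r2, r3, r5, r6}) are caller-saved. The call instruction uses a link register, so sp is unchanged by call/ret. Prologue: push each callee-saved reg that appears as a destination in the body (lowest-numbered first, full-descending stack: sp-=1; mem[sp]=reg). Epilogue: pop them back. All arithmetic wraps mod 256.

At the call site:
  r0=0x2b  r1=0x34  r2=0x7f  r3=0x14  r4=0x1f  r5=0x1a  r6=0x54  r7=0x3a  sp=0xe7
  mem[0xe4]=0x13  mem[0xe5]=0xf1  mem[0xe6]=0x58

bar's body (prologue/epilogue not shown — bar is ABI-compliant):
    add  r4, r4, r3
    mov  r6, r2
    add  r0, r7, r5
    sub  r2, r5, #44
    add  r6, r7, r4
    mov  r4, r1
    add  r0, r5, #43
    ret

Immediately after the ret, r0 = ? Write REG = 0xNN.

REG = 0x45

prologue: push r4 → mem[0xe6]=0x1f, sp=0xe6
body[0] add  r4, r4, r3 → r4=0x33
body[1] mov  r6, r2 → r6=0x7f
body[2] add  r0, r7, r5 → r0=0x54
body[3] sub  r2, r5, #44 → r2=0xee
body[4] add  r6, r7, r4 → r6=0x6d
body[5] mov  r4, r1 → r4=0x34
body[6] add  r0, r5, #43 → r0=0x45
epilogue: pop r4=0x1f, sp=0xe7
r0 is caller-saved → body value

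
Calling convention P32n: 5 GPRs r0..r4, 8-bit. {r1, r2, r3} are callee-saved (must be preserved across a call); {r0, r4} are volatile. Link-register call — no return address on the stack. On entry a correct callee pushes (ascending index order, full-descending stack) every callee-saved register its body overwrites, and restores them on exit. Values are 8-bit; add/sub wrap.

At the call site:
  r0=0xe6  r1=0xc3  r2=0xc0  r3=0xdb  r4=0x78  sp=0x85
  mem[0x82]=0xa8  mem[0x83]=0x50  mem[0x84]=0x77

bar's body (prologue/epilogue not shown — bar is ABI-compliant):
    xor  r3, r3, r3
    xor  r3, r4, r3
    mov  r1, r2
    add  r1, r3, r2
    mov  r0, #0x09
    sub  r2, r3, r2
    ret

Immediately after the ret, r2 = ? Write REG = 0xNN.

REG = 0xc0

prologue: push r1 → mem[0x84]=0xc3, sp=0x84
prologue: push r2 → mem[0x83]=0xc0, sp=0x83
prologue: push r3 → mem[0x82]=0xdb, sp=0x82
body[0] xor  r3, r3, r3 → r3=0x00
body[1] xor  r3, r4, r3 → r3=0x78
body[2] mov  r1, r2 → r1=0xc0
body[3] add  r1, r3, r2 → r1=0x38
body[4] mov  r0, #0x09 → r0=0x09
body[5] sub  r2, r3, r2 → r2=0xb8
epilogue: pop r3=0xdb, sp=0x83
epilogue: pop r2=0xc0, sp=0x84
epilogue: pop r1=0xc3, sp=0x85
r2 is callee-saved → restored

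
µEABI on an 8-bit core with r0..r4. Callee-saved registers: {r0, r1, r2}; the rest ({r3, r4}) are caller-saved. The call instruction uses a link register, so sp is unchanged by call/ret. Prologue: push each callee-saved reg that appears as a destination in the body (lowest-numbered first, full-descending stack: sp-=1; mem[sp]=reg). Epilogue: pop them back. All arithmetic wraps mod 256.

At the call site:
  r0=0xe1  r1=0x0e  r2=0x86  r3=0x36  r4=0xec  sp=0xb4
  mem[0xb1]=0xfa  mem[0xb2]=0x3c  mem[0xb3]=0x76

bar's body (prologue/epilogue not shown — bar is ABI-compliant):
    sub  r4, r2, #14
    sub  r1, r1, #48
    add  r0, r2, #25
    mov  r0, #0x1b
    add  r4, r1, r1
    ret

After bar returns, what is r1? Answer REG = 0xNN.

prologue: push r0 -> mem[0xb3]=0xe1, sp=0xb3
prologue: push r1 -> mem[0xb2]=0x0e, sp=0xb2
body[0] sub  r4, r2, #14 -> r4=0x78
body[1] sub  r1, r1, #48 -> r1=0xde
body[2] add  r0, r2, #25 -> r0=0x9f
body[3] mov  r0, #0x1b -> r0=0x1b
body[4] add  r4, r1, r1 -> r4=0xbc
epilogue: pop r1=0x0e, sp=0xb3
epilogue: pop r0=0xe1, sp=0xb4
r1 is callee-saved -> restored

REG = 0x0e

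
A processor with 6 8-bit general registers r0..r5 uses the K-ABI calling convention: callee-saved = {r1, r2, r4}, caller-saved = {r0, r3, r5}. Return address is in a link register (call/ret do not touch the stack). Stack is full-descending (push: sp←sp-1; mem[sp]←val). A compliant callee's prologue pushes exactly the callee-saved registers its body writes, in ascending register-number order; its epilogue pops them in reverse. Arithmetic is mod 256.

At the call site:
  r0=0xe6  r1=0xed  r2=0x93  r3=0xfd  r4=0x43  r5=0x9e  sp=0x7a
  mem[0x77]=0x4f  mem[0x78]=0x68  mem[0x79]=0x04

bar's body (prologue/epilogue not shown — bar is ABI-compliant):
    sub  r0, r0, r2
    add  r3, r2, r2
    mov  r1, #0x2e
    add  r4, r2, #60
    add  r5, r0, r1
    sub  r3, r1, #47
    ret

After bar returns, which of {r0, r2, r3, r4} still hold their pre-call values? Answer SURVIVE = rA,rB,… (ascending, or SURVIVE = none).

prologue: push r1 → mem[0x79]=0xed, sp=0x79
prologue: push r4 → mem[0x78]=0x43, sp=0x78
body[0] sub  r0, r0, r2 → r0=0x53
body[1] add  r3, r2, r2 → r3=0x26
body[2] mov  r1, #0x2e → r1=0x2e
body[3] add  r4, r2, #60 → r4=0xcf
body[4] add  r5, r0, r1 → r5=0x81
body[5] sub  r3, r1, #47 → r3=0xff
epilogue: pop r4=0x43, sp=0x79
epilogue: pop r1=0xed, sp=0x7a
r0: caller-saved, written=True
r2: callee-saved, written=False
r3: caller-saved, written=True
r4: callee-saved, written=True

SURVIVE = r2,r4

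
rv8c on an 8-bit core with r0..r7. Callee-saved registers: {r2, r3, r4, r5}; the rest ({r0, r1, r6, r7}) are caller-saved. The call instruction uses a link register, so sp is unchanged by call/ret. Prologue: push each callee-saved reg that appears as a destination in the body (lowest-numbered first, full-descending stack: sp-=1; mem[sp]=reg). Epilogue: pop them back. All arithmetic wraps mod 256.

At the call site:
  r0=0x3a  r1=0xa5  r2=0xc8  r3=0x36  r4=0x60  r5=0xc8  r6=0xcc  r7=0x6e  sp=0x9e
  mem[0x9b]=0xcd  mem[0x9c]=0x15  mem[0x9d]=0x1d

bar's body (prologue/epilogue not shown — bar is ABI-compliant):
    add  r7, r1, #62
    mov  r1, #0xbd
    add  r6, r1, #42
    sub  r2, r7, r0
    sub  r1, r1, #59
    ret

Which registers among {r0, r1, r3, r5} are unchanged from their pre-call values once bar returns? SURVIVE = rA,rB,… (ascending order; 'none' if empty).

SURVIVE = r0,r3,r5

prologue: push r2 → mem[0x9d]=0xc8, sp=0x9d
body[0] add  r7, r1, #62 → r7=0xe3
body[1] mov  r1, #0xbd → r1=0xbd
body[2] add  r6, r1, #42 → r6=0xe7
body[3] sub  r2, r7, r0 → r2=0xa9
body[4] sub  r1, r1, #59 → r1=0x82
epilogue: pop r2=0xc8, sp=0x9e
r0: caller-saved, written=False
r1: caller-saved, written=True
r3: callee-saved, written=False
r5: callee-saved, written=False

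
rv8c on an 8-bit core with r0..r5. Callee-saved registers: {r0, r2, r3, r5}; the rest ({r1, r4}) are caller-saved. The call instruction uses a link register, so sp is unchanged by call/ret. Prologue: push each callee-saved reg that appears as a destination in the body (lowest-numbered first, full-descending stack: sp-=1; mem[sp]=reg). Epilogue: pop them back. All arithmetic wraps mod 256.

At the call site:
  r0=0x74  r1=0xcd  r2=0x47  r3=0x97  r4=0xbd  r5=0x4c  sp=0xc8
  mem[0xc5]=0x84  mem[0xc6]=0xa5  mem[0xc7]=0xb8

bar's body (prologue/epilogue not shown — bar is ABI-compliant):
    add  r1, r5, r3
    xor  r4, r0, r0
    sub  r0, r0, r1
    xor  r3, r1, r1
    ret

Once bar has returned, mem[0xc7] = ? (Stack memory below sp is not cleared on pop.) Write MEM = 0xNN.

MEM = 0x74

prologue: push r0 -> mem[0xc7]=0x74, sp=0xc7
prologue: push r3 -> mem[0xc6]=0x97, sp=0xc6
body[0] add  r1, r5, r3 -> r1=0xe3
body[1] xor  r4, r0, r0 -> r4=0x00
body[2] sub  r0, r0, r1 -> r0=0x91
body[3] xor  r3, r1, r1 -> r3=0x00
epilogue: pop r3=0x97, sp=0xc7
epilogue: pop r0=0x74, sp=0xc8
prologue pushed ['r0', 'r3'] at ['0xc7', '0xc6']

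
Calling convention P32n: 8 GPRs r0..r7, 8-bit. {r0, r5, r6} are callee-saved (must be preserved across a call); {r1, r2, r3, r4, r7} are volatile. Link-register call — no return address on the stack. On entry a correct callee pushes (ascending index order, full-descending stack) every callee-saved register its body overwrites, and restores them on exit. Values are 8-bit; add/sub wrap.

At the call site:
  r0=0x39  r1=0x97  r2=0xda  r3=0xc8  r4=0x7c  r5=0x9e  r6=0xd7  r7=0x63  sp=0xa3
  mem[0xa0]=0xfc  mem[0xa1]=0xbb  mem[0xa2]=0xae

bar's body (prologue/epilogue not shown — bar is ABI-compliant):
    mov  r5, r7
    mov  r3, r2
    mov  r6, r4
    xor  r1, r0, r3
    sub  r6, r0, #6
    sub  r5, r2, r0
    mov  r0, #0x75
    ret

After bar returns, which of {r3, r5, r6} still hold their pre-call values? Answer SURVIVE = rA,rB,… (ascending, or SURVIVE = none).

prologue: push r0 → mem[0xa2]=0x39, sp=0xa2
prologue: push r5 → mem[0xa1]=0x9e, sp=0xa1
prologue: push r6 → mem[0xa0]=0xd7, sp=0xa0
body[0] mov  r5, r7 → r5=0x63
body[1] mov  r3, r2 → r3=0xda
body[2] mov  r6, r4 → r6=0x7c
body[3] xor  r1, r0, r3 → r1=0xe3
body[4] sub  r6, r0, #6 → r6=0x33
body[5] sub  r5, r2, r0 → r5=0xa1
body[6] mov  r0, #0x75 → r0=0x75
epilogue: pop r6=0xd7, sp=0xa1
epilogue: pop r5=0x9e, sp=0xa2
epilogue: pop r0=0x39, sp=0xa3
r3: caller-saved, written=True
r5: callee-saved, written=True
r6: callee-saved, written=True

SURVIVE = r5,r6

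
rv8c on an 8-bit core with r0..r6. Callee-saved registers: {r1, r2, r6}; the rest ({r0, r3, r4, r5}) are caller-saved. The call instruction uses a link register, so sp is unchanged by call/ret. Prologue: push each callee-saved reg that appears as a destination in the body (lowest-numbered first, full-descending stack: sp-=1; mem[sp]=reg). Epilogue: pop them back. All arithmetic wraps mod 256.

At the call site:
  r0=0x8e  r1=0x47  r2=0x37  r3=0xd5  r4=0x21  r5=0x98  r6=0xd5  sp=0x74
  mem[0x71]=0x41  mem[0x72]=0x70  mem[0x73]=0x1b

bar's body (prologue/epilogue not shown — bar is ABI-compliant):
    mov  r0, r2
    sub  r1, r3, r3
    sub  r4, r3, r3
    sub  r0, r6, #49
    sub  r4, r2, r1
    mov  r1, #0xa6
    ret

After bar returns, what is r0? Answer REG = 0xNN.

prologue: push r1 -> mem[0x73]=0x47, sp=0x73
body[0] mov  r0, r2 -> r0=0x37
body[1] sub  r1, r3, r3 -> r1=0x00
body[2] sub  r4, r3, r3 -> r4=0x00
body[3] sub  r0, r6, #49 -> r0=0xa4
body[4] sub  r4, r2, r1 -> r4=0x37
body[5] mov  r1, #0xa6 -> r1=0xa6
epilogue: pop r1=0x47, sp=0x74
r0 is caller-saved -> body value

REG = 0xa4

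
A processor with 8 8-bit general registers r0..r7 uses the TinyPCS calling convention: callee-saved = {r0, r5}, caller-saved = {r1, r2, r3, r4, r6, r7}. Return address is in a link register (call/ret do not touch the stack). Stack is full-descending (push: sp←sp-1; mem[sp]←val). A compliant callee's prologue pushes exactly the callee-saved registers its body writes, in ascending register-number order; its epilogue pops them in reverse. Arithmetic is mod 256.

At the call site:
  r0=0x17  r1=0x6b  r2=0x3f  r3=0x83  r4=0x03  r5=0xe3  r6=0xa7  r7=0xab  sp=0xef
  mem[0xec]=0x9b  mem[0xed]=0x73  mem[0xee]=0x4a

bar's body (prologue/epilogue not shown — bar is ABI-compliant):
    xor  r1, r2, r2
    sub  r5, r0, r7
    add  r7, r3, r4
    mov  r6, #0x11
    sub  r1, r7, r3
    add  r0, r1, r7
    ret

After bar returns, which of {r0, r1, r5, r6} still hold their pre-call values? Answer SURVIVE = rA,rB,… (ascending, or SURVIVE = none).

SURVIVE = r0,r5

prologue: push r0 → mem[0xee]=0x17, sp=0xee
prologue: push r5 → mem[0xed]=0xe3, sp=0xed
body[0] xor  r1, r2, r2 → r1=0x00
body[1] sub  r5, r0, r7 → r5=0x6c
body[2] add  r7, r3, r4 → r7=0x86
body[3] mov  r6, #0x11 → r6=0x11
body[4] sub  r1, r7, r3 → r1=0x03
body[5] add  r0, r1, r7 → r0=0x89
epilogue: pop r5=0xe3, sp=0xee
epilogue: pop r0=0x17, sp=0xef
r0: callee-saved, written=True
r1: caller-saved, written=True
r5: callee-saved, written=True
r6: caller-saved, written=True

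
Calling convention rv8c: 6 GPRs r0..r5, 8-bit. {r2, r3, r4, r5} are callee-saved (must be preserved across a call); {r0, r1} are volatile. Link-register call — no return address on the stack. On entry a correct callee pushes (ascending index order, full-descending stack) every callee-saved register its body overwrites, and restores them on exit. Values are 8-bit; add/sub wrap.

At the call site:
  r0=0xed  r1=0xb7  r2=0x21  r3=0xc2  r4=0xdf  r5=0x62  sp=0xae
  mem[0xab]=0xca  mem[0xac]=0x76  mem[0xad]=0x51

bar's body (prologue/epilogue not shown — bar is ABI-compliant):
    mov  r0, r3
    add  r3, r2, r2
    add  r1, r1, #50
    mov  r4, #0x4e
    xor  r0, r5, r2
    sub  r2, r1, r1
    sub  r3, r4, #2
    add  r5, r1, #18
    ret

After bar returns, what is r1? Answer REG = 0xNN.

prologue: push r2 -> mem[0xad]=0x21, sp=0xad
prologue: push r3 -> mem[0xac]=0xc2, sp=0xac
prologue: push r4 -> mem[0xab]=0xdf, sp=0xab
prologue: push r5 -> mem[0xaa]=0x62, sp=0xaa
body[0] mov  r0, r3 -> r0=0xc2
body[1] add  r3, r2, r2 -> r3=0x42
body[2] add  r1, r1, #50 -> r1=0xe9
body[3] mov  r4, #0x4e -> r4=0x4e
body[4] xor  r0, r5, r2 -> r0=0x43
body[5] sub  r2, r1, r1 -> r2=0x00
body[6] sub  r3, r4, #2 -> r3=0x4c
body[7] add  r5, r1, #18 -> r5=0xfb
epilogue: pop r5=0x62, sp=0xab
epilogue: pop r4=0xdf, sp=0xac
epilogue: pop r3=0xc2, sp=0xad
epilogue: pop r2=0x21, sp=0xae
r1 is caller-saved -> body value

REG = 0xe9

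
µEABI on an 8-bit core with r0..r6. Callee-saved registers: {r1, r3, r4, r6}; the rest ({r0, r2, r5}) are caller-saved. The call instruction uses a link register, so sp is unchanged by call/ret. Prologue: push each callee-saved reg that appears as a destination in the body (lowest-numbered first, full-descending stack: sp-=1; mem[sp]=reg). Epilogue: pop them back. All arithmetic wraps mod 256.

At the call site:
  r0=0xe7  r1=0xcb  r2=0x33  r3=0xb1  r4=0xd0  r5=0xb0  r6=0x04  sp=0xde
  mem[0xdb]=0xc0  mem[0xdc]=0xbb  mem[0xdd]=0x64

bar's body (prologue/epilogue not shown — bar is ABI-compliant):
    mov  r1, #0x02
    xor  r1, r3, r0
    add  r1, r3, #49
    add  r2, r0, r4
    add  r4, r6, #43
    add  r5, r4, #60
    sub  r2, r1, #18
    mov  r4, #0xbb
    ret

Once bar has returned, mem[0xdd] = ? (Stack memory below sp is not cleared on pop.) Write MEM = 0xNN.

MEM = 0xcb

prologue: push r1 → mem[0xdd]=0xcb, sp=0xdd
prologue: push r4 → mem[0xdc]=0xd0, sp=0xdc
body[0] mov  r1, #0x02 → r1=0x02
body[1] xor  r1, r3, r0 → r1=0x56
body[2] add  r1, r3, #49 → r1=0xe2
body[3] add  r2, r0, r4 → r2=0xb7
body[4] add  r4, r6, #43 → r4=0x2f
body[5] add  r5, r4, #60 → r5=0x6b
body[6] sub  r2, r1, #18 → r2=0xd0
body[7] mov  r4, #0xbb → r4=0xbb
epilogue: pop r4=0xd0, sp=0xdd
epilogue: pop r1=0xcb, sp=0xde
prologue pushed ['r1', 'r4'] at ['0xdd', '0xdc']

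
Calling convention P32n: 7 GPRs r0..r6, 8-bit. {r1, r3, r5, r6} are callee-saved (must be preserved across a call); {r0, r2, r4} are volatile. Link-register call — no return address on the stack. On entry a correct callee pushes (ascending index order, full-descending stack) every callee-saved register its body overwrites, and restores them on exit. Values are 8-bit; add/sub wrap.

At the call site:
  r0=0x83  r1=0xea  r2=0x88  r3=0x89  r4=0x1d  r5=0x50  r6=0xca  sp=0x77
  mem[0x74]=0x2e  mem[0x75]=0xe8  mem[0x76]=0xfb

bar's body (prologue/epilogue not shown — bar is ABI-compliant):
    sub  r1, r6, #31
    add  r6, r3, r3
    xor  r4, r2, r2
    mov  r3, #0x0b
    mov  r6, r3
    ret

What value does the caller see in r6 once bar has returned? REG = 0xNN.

REG = 0xca

prologue: push r1 → mem[0x76]=0xea, sp=0x76
prologue: push r3 → mem[0x75]=0x89, sp=0x75
prologue: push r6 → mem[0x74]=0xca, sp=0x74
body[0] sub  r1, r6, #31 → r1=0xab
body[1] add  r6, r3, r3 → r6=0x12
body[2] xor  r4, r2, r2 → r4=0x00
body[3] mov  r3, #0x0b → r3=0x0b
body[4] mov  r6, r3 → r6=0x0b
epilogue: pop r6=0xca, sp=0x75
epilogue: pop r3=0x89, sp=0x76
epilogue: pop r1=0xea, sp=0x77
r6 is callee-saved → restored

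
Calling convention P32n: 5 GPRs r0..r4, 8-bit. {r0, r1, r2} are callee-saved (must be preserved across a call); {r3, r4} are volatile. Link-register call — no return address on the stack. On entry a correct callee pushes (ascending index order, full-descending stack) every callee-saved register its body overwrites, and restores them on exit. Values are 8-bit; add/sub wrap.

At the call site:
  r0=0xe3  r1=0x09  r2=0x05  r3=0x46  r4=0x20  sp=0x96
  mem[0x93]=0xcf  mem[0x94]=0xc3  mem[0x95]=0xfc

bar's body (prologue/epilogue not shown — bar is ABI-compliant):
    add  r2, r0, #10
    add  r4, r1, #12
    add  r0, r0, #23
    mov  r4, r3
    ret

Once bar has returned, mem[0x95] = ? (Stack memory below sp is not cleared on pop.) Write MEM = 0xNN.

MEM = 0xe3

prologue: push r0 -> mem[0x95]=0xe3, sp=0x95
prologue: push r2 -> mem[0x94]=0x05, sp=0x94
body[0] add  r2, r0, #10 -> r2=0xed
body[1] add  r4, r1, #12 -> r4=0x15
body[2] add  r0, r0, #23 -> r0=0xfa
body[3] mov  r4, r3 -> r4=0x46
epilogue: pop r2=0x05, sp=0x95
epilogue: pop r0=0xe3, sp=0x96
prologue pushed ['r0', 'r2'] at ['0x95', '0x94']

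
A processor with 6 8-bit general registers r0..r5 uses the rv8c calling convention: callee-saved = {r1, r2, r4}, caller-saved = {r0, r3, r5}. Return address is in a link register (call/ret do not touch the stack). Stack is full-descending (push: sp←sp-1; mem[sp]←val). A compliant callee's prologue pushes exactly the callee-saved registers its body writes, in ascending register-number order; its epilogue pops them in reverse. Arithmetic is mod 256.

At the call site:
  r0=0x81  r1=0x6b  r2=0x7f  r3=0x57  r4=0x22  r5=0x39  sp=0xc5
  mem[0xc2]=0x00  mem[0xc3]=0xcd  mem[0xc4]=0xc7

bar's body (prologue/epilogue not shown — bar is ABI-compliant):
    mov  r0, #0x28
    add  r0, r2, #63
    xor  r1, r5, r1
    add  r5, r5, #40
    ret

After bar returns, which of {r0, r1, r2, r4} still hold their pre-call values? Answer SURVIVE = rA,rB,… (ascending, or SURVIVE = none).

prologue: push r1 → mem[0xc4]=0x6b, sp=0xc4
body[0] mov  r0, #0x28 → r0=0x28
body[1] add  r0, r2, #63 → r0=0xbe
body[2] xor  r1, r5, r1 → r1=0x52
body[3] add  r5, r5, #40 → r5=0x61
epilogue: pop r1=0x6b, sp=0xc5
r0: caller-saved, written=True
r1: callee-saved, written=True
r2: callee-saved, written=False
r4: callee-saved, written=False

SURVIVE = r1,r2,r4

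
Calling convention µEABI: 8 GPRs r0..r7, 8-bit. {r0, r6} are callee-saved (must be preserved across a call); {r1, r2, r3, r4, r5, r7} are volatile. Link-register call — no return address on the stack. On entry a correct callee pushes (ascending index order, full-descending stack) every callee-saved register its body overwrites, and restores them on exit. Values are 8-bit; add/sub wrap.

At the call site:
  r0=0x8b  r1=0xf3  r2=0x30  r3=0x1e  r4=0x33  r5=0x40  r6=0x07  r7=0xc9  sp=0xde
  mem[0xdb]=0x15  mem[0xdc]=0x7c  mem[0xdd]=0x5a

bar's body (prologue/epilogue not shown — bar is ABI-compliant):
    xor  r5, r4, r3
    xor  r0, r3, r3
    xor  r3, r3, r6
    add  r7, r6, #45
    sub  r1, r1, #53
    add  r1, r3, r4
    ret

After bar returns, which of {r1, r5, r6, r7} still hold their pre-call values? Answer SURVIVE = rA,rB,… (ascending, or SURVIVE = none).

SURVIVE = r6

prologue: push r0 -> mem[0xdd]=0x8b, sp=0xdd
body[0] xor  r5, r4, r3 -> r5=0x2d
body[1] xor  r0, r3, r3 -> r0=0x00
body[2] xor  r3, r3, r6 -> r3=0x19
body[3] add  r7, r6, #45 -> r7=0x34
body[4] sub  r1, r1, #53 -> r1=0xbe
body[5] add  r1, r3, r4 -> r1=0x4c
epilogue: pop r0=0x8b, sp=0xde
r1: caller-saved, written=True
r5: caller-saved, written=True
r6: callee-saved, written=False
r7: caller-saved, written=True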